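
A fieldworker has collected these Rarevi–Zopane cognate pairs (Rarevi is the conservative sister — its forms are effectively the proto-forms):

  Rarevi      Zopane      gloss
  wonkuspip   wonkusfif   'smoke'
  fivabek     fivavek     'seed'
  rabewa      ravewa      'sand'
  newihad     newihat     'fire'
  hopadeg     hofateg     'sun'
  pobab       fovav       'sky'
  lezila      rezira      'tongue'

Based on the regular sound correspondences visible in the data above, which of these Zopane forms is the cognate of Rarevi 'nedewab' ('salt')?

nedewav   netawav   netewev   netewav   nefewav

netewav

hopadeg ~ hofateg — Rarevi d corresponds to Zopane t between vowels (before a front vowel).
pobab ~ fovav — Rarevi b corresponds to Zopane v word-finally.
Applying these to Rarevi 'nedewab':
  nedewab → netewab   (d→t between vowels (before a front vowel))
  netewab → netewav   (b→v word-finally)
So the Zopane cognate is 'netewav'.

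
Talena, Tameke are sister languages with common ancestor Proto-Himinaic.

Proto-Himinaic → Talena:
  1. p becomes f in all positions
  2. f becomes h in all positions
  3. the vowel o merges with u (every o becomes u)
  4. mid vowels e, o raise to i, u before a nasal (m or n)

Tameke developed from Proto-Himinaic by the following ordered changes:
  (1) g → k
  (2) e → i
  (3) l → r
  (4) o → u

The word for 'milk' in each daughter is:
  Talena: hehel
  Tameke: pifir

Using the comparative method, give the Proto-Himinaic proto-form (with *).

Position 2: Talena has e, Tameke has i. Talena preserves e here (none of its changes turn any other segment into e), so the proto-segment is *e.
Position 1: Talena has h, Tameke has p. Tameke preserves p here (none of its changes turn any other segment into p), so the proto-segment is *p.
Position 3: Talena has h, Tameke has f. Tameke preserves f here (none of its changes turn any other segment into f), so the proto-segment is *f.
This points to *pefel. Verify forward in each daughter:
Talena: *pefel > fefel > hehel  (by unconditioned shift, unconditioned shift)
Tameke: *pefel
  pefel (rule 1 does not apply)
  pefel → pifil   [vowel merger]
  pifil → pifir   [unconditioned shift]
  pifir (rule 4 does not apply)
  giving Tameke pifir.
*pefel is the unique common source.

*pefel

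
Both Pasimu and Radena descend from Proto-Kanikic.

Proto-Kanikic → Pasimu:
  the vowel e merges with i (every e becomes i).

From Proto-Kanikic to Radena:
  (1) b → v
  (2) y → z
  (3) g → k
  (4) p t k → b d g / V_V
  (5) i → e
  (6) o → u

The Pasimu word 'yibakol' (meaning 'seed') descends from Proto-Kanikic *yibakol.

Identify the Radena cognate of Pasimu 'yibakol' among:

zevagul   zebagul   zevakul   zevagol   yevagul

zevagul

Radena: *yibakol > yivakol > zivakol > zivagol > zevagol > zevagul  (by unconditioned shift, unconditioned shift, intervocalic voicing, vowel merger, vowel merger)
Among the options, 'zevagul' alone shows every Radena change applied in order.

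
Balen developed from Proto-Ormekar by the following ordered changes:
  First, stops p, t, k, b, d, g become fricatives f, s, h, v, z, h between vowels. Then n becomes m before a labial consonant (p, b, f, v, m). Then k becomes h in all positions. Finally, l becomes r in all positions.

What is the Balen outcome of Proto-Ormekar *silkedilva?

sirhezirva

Balen: start from *silkedilva.
  rule 1 (intervocalic lenition): silkedilva → silkezilva
  rule 2: no change — silkezilva
  rule 3 (unconditioned shift): silkezilva → silhezilva
  rule 4 (unconditioned shift): silhezilva → sirhezirva
  ⇒ Balen sirhezirva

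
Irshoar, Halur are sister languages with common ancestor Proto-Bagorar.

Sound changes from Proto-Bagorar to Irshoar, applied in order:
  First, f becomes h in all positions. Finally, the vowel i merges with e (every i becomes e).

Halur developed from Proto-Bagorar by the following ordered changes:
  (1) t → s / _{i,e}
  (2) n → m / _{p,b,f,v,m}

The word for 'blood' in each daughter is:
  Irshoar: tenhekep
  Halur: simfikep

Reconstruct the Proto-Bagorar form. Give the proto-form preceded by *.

Position 5: Irshoar has e, Halur has i. Halur preserves i here (none of its changes turn any other segment into i), so the proto-segment is *i.
Position 4: Irshoar has h, Halur has f. Halur preserves f here (none of its changes turn any other segment into f), so the proto-segment is *f.
Position 2: Irshoar has e, Halur has i. Halur preserves i here (none of its changes turn any other segment into i), so the proto-segment is *i.
This points to *tinfikep. Verify forward in each daughter:
Irshoar: *tinfikep > tinhikep > tenhekep  (by unconditioned shift, vowel merger)
Halur: start from *tinfikep.
  rule 1 (palatalisation): tinfikep → sinfikep
  rule 2 (nasal place assimilation): sinfikep → simfikep
  ⇒ Halur simfikep
Only *tinfikep yields all of Irshoar tenhekep, Halur simfikep.

*tinfikep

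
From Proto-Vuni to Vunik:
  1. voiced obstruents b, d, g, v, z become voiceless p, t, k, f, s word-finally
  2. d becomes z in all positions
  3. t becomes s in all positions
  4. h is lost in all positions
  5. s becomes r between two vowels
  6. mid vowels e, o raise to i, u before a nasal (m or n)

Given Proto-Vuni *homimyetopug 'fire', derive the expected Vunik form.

Vunik: *homimyetopug
  homimyetopug → homimyetopuk   [final devoicing]
  homimyetopuk (rule 2 does not apply)
  homimyetopuk → homimyesopuk   [unconditioned shift]
  homimyesopuk → omimyesopuk   [h-loss]
  omimyesopuk → omimyeropuk   [rhotacism]
  omimyeropuk → umimyeropuk   [pre-nasal raising]
  giving Vunik umimyeropuk.

umimyeropuk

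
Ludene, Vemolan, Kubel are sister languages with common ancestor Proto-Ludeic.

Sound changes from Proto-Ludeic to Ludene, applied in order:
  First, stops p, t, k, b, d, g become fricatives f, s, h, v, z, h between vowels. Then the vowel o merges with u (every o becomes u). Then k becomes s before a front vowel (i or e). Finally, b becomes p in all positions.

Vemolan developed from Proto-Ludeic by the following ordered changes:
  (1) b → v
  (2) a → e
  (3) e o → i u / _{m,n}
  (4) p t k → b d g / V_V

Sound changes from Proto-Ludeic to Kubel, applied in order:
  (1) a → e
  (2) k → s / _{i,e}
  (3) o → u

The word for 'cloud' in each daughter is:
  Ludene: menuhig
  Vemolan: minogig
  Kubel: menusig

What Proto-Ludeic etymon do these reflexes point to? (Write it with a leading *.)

*menokig

Position 2: Ludene has e, Vemolan has i, Kubel has e. Ludene preserves e here (none of its changes turn any other segment into e), so the proto-segment is *e.
Position 5: Ludene has h, Vemolan has g, Kubel has s. Taking the neighbouring segments as reconstructed: Ludene h could go back to *k or *g or *h; Vemolan g could go back to *k or *g; Kubel s could go back to *k or *s — the one source consistent with every daughter is *k.
Position 4: Ludene has u, Vemolan has o, Kubel has u. Vemolan preserves o here (none of its changes turn any other segment into o), so the proto-segment is *o.
This points to *menokig. Verify forward in each daughter:
Ludene: *menokig
  menokig → menohig   [intervocalic lenition]
  menohig → menuhig   [vowel merger]
  menuhig (rule 3 does not apply)
  menuhig (rule 4 does not apply)
  giving Ludene menuhig.
Vemolan: start from *menokig.
  rule 1: no change — menokig
  rule 2: no change — menokig
  rule 3 (pre-nasal raising): menokig → minokig
  rule 4 (intervocalic voicing): minokig → minogig
  ⇒ Vemolan minogig
Kubel: start from *menokig.
  rule 1: no change — menokig
  rule 2 (palatalisation): menokig → menosig
  rule 3 (vowel merger): menosig → menusig
  ⇒ Kubel menusig
Only *menokig yields all of Ludene menuhig, Vemolan minogig, Kubel menusig.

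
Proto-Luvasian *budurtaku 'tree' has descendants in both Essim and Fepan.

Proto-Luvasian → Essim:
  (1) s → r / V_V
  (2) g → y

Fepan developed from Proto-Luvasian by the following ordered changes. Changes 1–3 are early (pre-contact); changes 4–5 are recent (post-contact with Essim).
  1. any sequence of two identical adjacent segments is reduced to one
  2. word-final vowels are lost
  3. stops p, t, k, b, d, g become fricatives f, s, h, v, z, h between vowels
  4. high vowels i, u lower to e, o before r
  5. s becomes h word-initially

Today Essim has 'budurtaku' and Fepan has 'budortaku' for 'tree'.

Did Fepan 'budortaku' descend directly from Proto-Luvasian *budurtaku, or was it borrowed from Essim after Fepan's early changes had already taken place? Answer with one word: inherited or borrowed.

borrowed

If inherited, *budurtaku would pass through all of Fepan's changes:
Fepan: *budurtaku > budurtak > buzurtak > buzortak  (by apocope, intervocalic lenition, pre-rhotic lowering)
If borrowed from Essim 'budurtaku' after the early changes, it would undergo only the recent ones:
  rule 4 (pre-rhotic lowering): budurtaku → budortaku
  rule 5 (debuccalisation): no change (budortaku)
  ⇒ as a loan: budortaku
Fepan 'budortaku' matches the loan outcome 'budortaku', not the inherited 'buzortak' — it skipped the early Fepan changes, so it was borrowed from Essim.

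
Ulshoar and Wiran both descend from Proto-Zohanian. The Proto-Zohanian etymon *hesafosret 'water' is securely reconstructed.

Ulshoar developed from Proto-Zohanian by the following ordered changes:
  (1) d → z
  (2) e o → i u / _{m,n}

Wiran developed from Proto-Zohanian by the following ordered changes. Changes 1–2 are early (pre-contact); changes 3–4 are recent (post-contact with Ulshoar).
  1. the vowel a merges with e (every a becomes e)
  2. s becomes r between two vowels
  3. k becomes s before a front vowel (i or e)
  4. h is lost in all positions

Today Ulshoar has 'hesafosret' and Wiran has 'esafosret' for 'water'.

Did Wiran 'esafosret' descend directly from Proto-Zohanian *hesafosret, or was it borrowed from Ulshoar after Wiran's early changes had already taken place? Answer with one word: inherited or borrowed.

If inherited, *hesafosret would pass through all of Wiran's changes:
Wiran: *hesafosret
  hesafosret → hesefosret   [vowel merger]
  hesefosret → herefosret   [rhotacism]
  herefosret (rule 3 does not apply)
  herefosret → erefosret   [h-loss]
  giving Wiran erefosret.
If borrowed from Ulshoar 'hesafosret' after the early changes, it would undergo only the recent ones:
  rule 3 (palatalisation): no change (hesafosret)
  rule 4 (h-loss): hesafosret → esafosret
  ⇒ as a loan: esafosret
Wiran 'esafosret' matches the loan outcome 'esafosret', not the inherited 'erefosret' — it skipped the early Wiran changes, so it was borrowed from Ulshoar.

borrowed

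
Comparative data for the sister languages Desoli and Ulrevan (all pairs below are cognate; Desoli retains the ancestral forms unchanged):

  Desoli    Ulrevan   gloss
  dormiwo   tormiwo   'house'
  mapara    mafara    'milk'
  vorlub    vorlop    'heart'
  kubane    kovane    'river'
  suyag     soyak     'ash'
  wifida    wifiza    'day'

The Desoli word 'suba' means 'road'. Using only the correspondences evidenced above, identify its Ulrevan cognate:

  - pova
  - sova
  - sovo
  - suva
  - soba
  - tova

vorlub ~ vorlop, kubane ~ kovane — Desoli u corresponds to Ulrevan o after a consonant, before a labial obstruent.
kubane ~ kovane — Desoli b corresponds to Ulrevan v between vowels (before a back vowel).
Applying these to Desoli 'suba':
  suba → soba   (u→o after a consonant, before a labial obstruent)
  soba → sova   (b→v between vowels (before a back vowel))
So the Ulrevan cognate is 'sova'.

sova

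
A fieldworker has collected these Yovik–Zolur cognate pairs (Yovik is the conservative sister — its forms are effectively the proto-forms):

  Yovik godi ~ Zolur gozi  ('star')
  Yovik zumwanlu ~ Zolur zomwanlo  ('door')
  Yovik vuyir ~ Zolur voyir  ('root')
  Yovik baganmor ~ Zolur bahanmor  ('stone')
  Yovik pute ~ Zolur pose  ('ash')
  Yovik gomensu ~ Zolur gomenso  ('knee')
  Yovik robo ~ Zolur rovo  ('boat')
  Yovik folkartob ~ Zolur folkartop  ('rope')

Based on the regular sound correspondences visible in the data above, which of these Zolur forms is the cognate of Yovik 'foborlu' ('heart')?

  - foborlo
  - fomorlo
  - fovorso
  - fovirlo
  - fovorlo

fovorlo

robo ~ rovo — Yovik b corresponds to Zolur v between vowels (before a back vowel).
zumwanlu ~ zomwanlo, gomensu ~ gomenso — Yovik u corresponds to Zolur o word-finally.
Applying these to Yovik 'foborlu':
  foborlu → fovorlu   (b→v between vowels (before a back vowel))
  fovorlu → fovorlo   (u→o word-finally)
So the Zolur cognate is 'fovorlo'.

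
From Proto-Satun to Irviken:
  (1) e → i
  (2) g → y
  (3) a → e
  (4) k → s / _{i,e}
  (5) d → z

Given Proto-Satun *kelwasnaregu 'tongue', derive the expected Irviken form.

Irviken: *kelwasnaregu > kilwasnarigu > kilwasnariyu > kilwesneriyu > silwesneriyu  (by vowel merger, unconditioned shift, vowel merger, palatalisation)

silwesneriyu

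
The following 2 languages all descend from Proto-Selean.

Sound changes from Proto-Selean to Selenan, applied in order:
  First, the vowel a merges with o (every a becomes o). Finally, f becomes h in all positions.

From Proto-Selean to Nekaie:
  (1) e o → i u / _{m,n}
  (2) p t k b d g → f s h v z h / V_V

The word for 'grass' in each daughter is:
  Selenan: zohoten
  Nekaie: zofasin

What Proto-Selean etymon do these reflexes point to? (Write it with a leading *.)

Position 6: Selenan has e, Nekaie has i. Selenan preserves e here (none of its changes turn any other segment into e), so the proto-segment is *e.
Position 4: Selenan has o, Nekaie has a. Nekaie preserves a here (none of its changes turn any other segment into a), so the proto-segment is *a.
Verify the candidate proto-form against each daughter:
Selenan: *zofaten
  zofaten → zofoten   [vowel merger]
  zofoten → zohoten   [unconditioned shift]
  giving Selenan zohoten.
Nekaie: start from *zofaten.
  rule 1 (pre-nasal raising): zofaten → zofatin
  rule 2 (intervocalic lenition): zofatin → zofasin
  ⇒ Nekaie zofasin
*zofaten is the unique common source.

*zofaten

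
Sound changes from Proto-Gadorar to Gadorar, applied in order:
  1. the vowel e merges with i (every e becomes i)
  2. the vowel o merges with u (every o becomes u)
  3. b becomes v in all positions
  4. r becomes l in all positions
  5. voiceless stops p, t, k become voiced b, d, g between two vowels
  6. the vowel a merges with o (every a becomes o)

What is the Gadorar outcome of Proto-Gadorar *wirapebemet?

wilobivimit

Gadorar: *wirapebemet
  wirapebemet → wirapibimit   [vowel merger]
  wirapibimit (rule 2 does not apply)
  wirapibimit → wirapivimit   [unconditioned shift]
  wirapivimit → wilapivimit   [unconditioned shift]
  wilapivimit → wilabivimit   [intervocalic voicing]
  wilabivimit → wilobivimit   [vowel merger]
  giving Gadorar wilobivimit.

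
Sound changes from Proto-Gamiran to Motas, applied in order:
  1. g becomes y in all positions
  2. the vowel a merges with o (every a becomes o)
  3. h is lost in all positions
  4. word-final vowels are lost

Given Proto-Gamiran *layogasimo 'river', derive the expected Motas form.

loyoyosim

Motas: *layogasimo
  layogasimo → layoyasimo   [unconditioned shift]
  layoyasimo → loyoyosimo   [vowel merger]
  loyoyosimo (rule 3 does not apply)
  loyoyosimo → loyoyosim   [apocope]
  giving Motas loyoyosim.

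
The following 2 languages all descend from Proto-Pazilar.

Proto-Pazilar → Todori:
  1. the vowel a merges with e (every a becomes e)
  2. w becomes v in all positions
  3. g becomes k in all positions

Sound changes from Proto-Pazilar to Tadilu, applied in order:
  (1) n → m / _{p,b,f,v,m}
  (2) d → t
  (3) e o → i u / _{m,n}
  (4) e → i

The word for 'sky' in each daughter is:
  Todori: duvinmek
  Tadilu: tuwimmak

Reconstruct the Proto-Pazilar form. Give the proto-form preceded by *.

Position 3: Todori has v, Tadilu has w. Tadilu preserves w here (none of its changes turn any other segment into w), so the proto-segment is *w.
Position 1: Todori has d, Tadilu has t. Todori preserves d here (none of its changes turn any other segment into d), so the proto-segment is *d.
This points to *duwinmak. Verify forward in each daughter:
Todori: *duwinmak > duwinmek > duvinmek  (by vowel merger, unconditioned shift)
Tadilu: start from *duwinmak.
  rule 1 (nasal place assimilation): duwinmak → duwimmak
  rule 2 (unconditioned shift): duwimmak → tuwimmak
  rule 3: no change — tuwimmak
  rule 4: no change — tuwimmak
  ⇒ Tadilu tuwimmak
*duwinmak is the unique common source.

*duwinmak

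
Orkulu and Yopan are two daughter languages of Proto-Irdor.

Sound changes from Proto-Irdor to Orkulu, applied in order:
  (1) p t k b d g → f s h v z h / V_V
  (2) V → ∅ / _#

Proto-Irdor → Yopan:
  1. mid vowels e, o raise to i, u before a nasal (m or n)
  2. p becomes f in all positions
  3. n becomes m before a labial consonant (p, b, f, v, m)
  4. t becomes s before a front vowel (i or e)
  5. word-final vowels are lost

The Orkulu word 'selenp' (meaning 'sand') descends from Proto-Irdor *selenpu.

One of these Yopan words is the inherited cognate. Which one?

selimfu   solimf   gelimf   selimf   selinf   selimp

Yopan: *selenpu
  selenpu → selinpu   [pre-nasal raising]
  selinpu → selinfu   [unconditioned shift]
  selinfu → selimfu   [nasal place assimilation]
  selimfu (rule 4 does not apply)
  selimfu → selimf   [apocope]
  giving Yopan selimf.
Only 'selimf' matches the regular Yopan development of *selenpu.

selimf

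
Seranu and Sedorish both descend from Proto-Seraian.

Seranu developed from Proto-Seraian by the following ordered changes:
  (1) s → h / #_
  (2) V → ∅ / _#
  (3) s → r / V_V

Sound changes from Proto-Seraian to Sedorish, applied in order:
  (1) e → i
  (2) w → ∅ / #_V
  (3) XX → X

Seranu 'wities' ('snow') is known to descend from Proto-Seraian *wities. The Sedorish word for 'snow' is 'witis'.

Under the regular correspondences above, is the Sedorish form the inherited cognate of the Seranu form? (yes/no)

Derive the expected Sedorish reflex of *wities:
Sedorish: *wities
  wities → witiis   [vowel merger]
  witiis → itiis   [glide loss]
  itiis → itis   [degemination]
  giving Sedorish itis.
The regular Sedorish reflex would be 'itis', but the attested form is 'witis'. The correspondence is irregular, so they are not cognates (the Sedorish form has a different source).

no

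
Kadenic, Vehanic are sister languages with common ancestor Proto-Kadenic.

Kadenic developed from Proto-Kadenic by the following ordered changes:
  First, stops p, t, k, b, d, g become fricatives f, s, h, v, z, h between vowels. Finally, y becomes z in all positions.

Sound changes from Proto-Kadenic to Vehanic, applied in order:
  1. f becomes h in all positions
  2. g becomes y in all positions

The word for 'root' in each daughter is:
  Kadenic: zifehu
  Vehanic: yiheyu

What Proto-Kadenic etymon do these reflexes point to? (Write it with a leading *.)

Position 3: Kadenic has f, Vehanic has h. Taking the neighbouring segments as reconstructed: Kadenic f could go back to *p or *f; Vehanic h could go back to *f or *h — the one source consistent with every daughter is *f.
Position 5: Kadenic has h, Vehanic has y. Taking the neighbouring segments as reconstructed: Kadenic h could go back to *k or *g or *h; Vehanic y could go back to *g or *y — the one source consistent with every daughter is *g.
Verify the candidate proto-form against each daughter:
Kadenic: start from *yifegu.
  rule 1 (intervocalic lenition): yifegu → yifehu
  rule 2 (unconditioned shift): yifehu → zifehu
  ⇒ Kadenic zifehu
Vehanic: *yifegu > yihegu > yiheyu  (by unconditioned shift, unconditioned shift)
Only *yifegu yields all of Kadenic zifehu, Vehanic yiheyu.

*yifegu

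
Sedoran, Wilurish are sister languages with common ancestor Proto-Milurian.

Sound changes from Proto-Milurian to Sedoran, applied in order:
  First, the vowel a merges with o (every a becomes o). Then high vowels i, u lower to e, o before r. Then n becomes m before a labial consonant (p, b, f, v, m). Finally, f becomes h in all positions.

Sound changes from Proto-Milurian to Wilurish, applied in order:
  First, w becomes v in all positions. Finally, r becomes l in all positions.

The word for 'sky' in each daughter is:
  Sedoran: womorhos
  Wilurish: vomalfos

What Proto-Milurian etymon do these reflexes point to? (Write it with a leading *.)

*womarfos

Position 1: Sedoran has w, Wilurish has v. Sedoran preserves w here (none of its changes turn any other segment into w), so the proto-segment is *w.
Position 5: Sedoran has r, Wilurish has l. Sedoran preserves r here (none of its changes turn any other segment into r), so the proto-segment is *r.
Position 6: Sedoran has h, Wilurish has f. Wilurish preserves f here (none of its changes turn any other segment into f), so the proto-segment is *f.
Continuing position by position gives *womarfos; check it forward:
Sedoran: *womarfos
  womarfos → womorfos   [vowel merger]
  womorfos (rule 2 does not apply)
  womorfos (rule 3 does not apply)
  womorfos → womorhos   [unconditioned shift]
  giving Sedoran womorhos.
Wilurish: *womarfos > vomarfos > vomalfos  (by unconditioned shift, unconditioned shift)
No other proto-form is consistent with every reflex, so the reconstruction is *womarfos.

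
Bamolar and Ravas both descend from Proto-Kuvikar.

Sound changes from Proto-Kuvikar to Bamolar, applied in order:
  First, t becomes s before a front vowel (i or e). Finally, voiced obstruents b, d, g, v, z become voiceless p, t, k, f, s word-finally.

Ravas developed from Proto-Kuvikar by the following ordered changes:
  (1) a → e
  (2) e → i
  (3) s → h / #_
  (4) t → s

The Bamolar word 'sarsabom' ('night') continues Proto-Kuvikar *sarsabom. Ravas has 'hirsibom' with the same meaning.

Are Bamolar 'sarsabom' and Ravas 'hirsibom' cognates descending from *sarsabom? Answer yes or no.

Derive the expected Ravas reflex of *sarsabom:
Ravas: *sarsabom > sersebom > sirsibom > hirsibom  (by vowel merger, vowel merger, debuccalisation)
Ravas 'hirsibom' matches the regular reflex exactly, so the pair is cognate.

yes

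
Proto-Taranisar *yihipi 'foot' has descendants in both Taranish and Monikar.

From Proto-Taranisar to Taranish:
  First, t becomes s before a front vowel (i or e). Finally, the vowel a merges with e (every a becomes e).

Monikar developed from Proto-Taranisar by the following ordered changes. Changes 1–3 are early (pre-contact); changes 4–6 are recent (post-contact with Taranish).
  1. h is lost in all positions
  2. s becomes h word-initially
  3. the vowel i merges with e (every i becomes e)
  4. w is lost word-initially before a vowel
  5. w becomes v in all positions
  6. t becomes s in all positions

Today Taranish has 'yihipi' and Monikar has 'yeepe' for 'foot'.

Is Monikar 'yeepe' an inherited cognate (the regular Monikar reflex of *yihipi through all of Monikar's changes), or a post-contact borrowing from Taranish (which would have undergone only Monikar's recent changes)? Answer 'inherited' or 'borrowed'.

If inherited, *yihipi would pass through all of Monikar's changes:
Monikar: *yihipi > yiipi > yeepe  (by h-loss, vowel merger)
If borrowed from Taranish 'yihipi' after the early changes, it would undergo only the recent ones:
  rule 4 (glide loss): no change (yihipi)
  rule 5 (unconditioned shift): no change (yihipi)
  rule 6 (unconditioned shift): no change (yihipi)
  ⇒ as a loan: yihipi
Monikar 'yeepe' matches the inherited outcome exactly, so it is an inherited cognate, not a loan.

inherited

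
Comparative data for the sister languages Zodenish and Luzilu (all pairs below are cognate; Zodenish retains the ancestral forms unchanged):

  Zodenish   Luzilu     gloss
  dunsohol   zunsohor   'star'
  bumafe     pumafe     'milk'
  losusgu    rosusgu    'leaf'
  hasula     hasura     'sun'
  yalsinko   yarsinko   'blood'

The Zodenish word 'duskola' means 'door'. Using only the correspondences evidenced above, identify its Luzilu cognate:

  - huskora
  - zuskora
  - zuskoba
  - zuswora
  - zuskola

zuskora

dunsohol ~ zunsohor — Zodenish d corresponds to Luzilu z word-initially before a back vowel.
hasula ~ hasura — Zodenish l corresponds to Luzilu r between vowels (before a back vowel).
Applying these to Zodenish 'duskola':
  duskola → zuskola   (d→z word-initially before a back vowel)
  zuskola → zuskora   (l→r between vowels (before a back vowel))
So the Luzilu cognate is 'zuskora'.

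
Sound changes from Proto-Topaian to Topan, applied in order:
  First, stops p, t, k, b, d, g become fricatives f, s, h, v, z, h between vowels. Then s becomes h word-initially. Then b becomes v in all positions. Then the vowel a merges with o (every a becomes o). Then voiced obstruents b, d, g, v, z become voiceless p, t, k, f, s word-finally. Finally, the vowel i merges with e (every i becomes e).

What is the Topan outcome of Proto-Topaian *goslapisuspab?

Topan: *goslapisuspab
  goslapisuspab → goslafisuspab   [intervocalic lenition]
  goslafisuspab (rule 2 does not apply)
  goslafisuspab → goslafisuspav   [unconditioned shift]
  goslafisuspav → goslofisuspov   [vowel merger]
  goslofisuspov → goslofisuspof   [final devoicing]
  goslofisuspof → goslofesuspof   [vowel merger]
  giving Topan goslofesuspof.

goslofesuspof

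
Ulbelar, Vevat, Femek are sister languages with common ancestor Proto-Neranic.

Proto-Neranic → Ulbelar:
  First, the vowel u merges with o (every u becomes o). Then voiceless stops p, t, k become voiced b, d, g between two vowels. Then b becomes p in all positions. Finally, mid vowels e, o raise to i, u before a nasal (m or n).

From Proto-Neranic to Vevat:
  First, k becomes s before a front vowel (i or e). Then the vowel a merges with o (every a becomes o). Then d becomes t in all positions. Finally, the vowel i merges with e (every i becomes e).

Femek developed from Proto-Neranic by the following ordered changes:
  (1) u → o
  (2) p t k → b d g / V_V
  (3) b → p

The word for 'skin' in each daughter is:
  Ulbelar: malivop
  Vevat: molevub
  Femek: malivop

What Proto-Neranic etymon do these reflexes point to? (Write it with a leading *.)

*malivub

Position 4: Ulbelar has i, Vevat has e, Femek has i. Femek preserves i here (none of its changes turn any other segment into i), so the proto-segment is *i.
Position 6: Ulbelar has o, Vevat has u, Femek has o. Vevat preserves u here (none of its changes turn any other segment into u), so the proto-segment is *u.
Position 7: Ulbelar has p, Vevat has b, Femek has p. Vevat preserves b here (none of its changes turn any other segment into b), so the proto-segment is *b.
This points to *malivub. Verify forward in each daughter:
Ulbelar: *malivub
  malivub → malivob   [vowel merger]
  malivob (rule 2 does not apply)
  malivob → malivop   [unconditioned shift]
  malivop (rule 4 does not apply)
  giving Ulbelar malivop.
Vevat: *malivub
  malivub (rule 1 does not apply)
  malivub → molivub   [vowel merger]
  molivub (rule 3 does not apply)
  molivub → molevub   [vowel merger]
  giving Vevat molevub.
Femek: start from *malivub.
  rule 1 (vowel merger): malivub → malivob
  rule 2: no change — malivob
  rule 3 (unconditioned shift): malivob → malivop
  ⇒ Femek malivop
Only *malivub yields all of Ulbelar malivop, Vevat molevub, Femek malivop.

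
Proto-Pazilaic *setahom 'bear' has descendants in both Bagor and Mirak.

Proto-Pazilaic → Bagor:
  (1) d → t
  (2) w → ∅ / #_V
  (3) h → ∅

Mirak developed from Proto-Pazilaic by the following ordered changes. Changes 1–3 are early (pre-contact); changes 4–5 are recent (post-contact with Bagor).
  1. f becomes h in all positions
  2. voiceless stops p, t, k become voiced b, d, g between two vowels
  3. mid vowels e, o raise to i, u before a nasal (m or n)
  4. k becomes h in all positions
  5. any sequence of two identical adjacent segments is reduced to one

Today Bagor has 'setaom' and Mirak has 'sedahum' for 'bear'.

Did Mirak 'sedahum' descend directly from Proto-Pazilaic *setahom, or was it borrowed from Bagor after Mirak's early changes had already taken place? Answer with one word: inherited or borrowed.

If inherited, *setahom would pass through all of Mirak's changes:
Mirak: *setahom > sedahom > sedahum  (by intervocalic voicing, pre-nasal raising)
If borrowed from Bagor 'setaom' after the early changes, it would undergo only the recent ones:
  rule 4 (unconditioned shift): no change (setaom)
  rule 5 (degemination): no change (setaom)
  ⇒ as a loan: setaom
Mirak 'sedahum' matches the inherited outcome exactly, so it is an inherited cognate, not a loan.

inherited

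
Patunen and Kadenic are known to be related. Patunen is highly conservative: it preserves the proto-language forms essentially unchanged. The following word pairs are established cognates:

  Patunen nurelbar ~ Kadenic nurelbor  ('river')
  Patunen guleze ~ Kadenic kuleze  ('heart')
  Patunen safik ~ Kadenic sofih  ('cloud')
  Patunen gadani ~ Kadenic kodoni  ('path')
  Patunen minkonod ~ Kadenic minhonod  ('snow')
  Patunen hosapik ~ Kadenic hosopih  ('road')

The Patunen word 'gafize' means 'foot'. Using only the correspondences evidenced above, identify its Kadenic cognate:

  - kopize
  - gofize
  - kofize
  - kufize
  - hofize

kofize

gadani ~ kodoni — Patunen g corresponds to Kadenic k word-initially before a back vowel.
safik ~ sofih — Patunen a corresponds to Kadenic o after a consonant, before a labial obstruent.
Applying these to Patunen 'gafize':
  gafize → kafize   (g→k word-initially before a back vowel)
  kafize → kofize   (a→o after a consonant, before a labial obstruent)
So the Kadenic cognate is 'kofize'.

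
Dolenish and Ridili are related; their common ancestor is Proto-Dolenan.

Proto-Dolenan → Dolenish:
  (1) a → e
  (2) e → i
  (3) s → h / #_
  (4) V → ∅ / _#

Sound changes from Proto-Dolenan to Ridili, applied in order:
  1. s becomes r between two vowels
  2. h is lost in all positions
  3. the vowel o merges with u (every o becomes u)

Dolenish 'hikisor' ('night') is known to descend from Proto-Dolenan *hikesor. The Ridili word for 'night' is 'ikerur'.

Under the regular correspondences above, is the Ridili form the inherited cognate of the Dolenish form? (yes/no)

yes

Derive the expected Ridili reflex of *hikesor:
Ridili: start from *hikesor.
  rule 1 (rhotacism): hikesor → hikeror
  rule 2 (h-loss): hikeror → ikeror
  rule 3 (vowel merger): ikeror → ikerur
  ⇒ Ridili ikerur
Ridili 'ikerur' matches the regular reflex exactly, so the pair is cognate.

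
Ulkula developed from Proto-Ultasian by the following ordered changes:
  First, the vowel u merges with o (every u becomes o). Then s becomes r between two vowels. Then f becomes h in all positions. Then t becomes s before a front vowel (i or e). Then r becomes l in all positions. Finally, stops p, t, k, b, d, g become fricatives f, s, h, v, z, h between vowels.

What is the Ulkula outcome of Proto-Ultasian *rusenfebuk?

lolenhevok

Ulkula: *rusenfebuk > rosenfebok > rorenfebok > rorenhebok > lolenhebok > lolenhevok  (by vowel merger, rhotacism, unconditioned shift, unconditioned shift, intervocalic lenition)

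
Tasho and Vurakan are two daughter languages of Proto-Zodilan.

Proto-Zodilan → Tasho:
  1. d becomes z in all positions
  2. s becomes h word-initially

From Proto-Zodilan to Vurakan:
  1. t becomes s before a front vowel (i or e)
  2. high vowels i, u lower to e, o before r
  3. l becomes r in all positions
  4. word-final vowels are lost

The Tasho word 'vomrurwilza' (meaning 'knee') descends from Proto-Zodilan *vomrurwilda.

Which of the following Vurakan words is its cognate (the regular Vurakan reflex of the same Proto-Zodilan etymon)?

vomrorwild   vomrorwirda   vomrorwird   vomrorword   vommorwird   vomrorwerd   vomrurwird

vomrorwird

Vurakan: start from *vomrurwilda.
  rule 1: no change — vomrurwilda
  rule 2 (pre-rhotic lowering): vomrurwilda → vomrorwilda
  rule 3 (unconditioned shift): vomrorwilda → vomrorwirda
  rule 4 (apocope): vomrorwirda → vomrorwird
  ⇒ Vurakan vomrorwird
The other candidates each miss or misapply at least one Vurakan change.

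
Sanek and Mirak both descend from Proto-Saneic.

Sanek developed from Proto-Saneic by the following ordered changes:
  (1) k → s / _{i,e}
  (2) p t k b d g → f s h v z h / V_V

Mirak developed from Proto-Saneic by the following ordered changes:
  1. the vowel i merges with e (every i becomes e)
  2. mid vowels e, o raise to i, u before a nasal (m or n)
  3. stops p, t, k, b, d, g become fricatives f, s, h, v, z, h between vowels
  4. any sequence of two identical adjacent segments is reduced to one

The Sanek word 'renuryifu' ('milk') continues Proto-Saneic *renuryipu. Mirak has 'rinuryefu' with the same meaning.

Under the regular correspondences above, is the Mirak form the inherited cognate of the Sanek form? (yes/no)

yes

Derive the expected Mirak reflex of *renuryipu:
Mirak: *renuryipu > renuryepu > rinuryepu > rinuryefu  (by vowel merger, pre-nasal raising, intervocalic lenition)
Mirak 'rinuryefu' matches the regular reflex exactly, so the pair is cognate.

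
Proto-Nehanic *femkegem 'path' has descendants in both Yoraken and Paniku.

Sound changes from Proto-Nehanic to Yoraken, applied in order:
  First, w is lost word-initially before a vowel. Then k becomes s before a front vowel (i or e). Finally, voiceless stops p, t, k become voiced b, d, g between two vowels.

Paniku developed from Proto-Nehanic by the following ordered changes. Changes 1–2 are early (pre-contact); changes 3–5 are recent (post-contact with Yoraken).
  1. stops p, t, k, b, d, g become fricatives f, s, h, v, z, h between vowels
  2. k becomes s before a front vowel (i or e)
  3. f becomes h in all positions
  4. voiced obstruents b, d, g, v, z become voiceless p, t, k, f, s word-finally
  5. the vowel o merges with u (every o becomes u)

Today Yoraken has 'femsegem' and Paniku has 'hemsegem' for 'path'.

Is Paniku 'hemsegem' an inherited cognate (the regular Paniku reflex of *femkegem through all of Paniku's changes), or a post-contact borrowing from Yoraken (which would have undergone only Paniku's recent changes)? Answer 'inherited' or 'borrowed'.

borrowed

If inherited, *femkegem would pass through all of Paniku's changes:
Paniku: start from *femkegem.
  rule 1 (intervocalic lenition): femkegem → femkehem
  rule 2 (palatalisation): femkehem → femsehem
  rule 3 (unconditioned shift): femsehem → hemsehem
  rule 4: no change — hemsehem
  rule 5: no change — hemsehem
  ⇒ Paniku hemsehem
If borrowed from Yoraken 'femsegem' after the early changes, it would undergo only the recent ones:
  rule 3 (unconditioned shift): femsegem → hemsegem
  rule 4 (final devoicing): no change (hemsegem)
  rule 5 (vowel merger): no change (hemsegem)
  ⇒ as a loan: hemsegem
Paniku 'hemsegem' matches the loan outcome 'hemsegem', not the inherited 'hemsehem' — it skipped the early Paniku changes, so it was borrowed from Yoraken.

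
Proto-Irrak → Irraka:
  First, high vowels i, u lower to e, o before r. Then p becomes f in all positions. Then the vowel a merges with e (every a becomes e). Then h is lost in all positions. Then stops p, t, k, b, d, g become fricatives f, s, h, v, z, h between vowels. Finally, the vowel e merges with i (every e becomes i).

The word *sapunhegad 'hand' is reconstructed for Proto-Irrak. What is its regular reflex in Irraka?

Irraka: *sapunhegad
  sapunhegad (rule 1 does not apply)
  sapunhegad → safunhegad   [unconditioned shift]
  safunhegad → sefunheged   [vowel merger]
  sefunheged → sefuneged   [h-loss]
  sefuneged → sefunehed   [intervocalic lenition]
  sefunehed → sifunihid   [vowel merger]
  giving Irraka sifunihid.

sifunihid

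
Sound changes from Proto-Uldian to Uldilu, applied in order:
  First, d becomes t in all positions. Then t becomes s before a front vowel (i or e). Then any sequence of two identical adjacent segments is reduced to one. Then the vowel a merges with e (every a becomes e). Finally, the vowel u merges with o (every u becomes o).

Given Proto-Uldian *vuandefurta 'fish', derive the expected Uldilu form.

voenseforte

Uldilu: *vuandefurta
  vuandefurta → vuantefurta   [unconditioned shift]
  vuantefurta → vuansefurta   [palatalisation]
  vuansefurta (rule 3 does not apply)
  vuansefurta → vuensefurte   [vowel merger]
  vuensefurte → voenseforte   [vowel merger]
  giving Uldilu voenseforte.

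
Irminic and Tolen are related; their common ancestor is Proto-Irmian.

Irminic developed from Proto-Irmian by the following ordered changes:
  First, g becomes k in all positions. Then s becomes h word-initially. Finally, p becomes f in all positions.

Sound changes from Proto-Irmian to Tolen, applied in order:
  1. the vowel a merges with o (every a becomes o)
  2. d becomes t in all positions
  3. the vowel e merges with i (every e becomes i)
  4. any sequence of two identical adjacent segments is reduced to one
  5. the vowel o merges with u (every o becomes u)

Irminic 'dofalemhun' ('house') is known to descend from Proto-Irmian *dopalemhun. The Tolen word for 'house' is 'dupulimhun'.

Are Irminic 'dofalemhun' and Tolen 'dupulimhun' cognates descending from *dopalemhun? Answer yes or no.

Derive the expected Tolen reflex of *dopalemhun:
Tolen: *dopalemhun > dopolemhun > topolemhun > topolimhun > tupulimhun  (by vowel merger, unconditioned shift, vowel merger, vowel merger)
The regular Tolen reflex would be 'tupulimhun', but the attested form is 'dupulimhun'. The correspondence is irregular, so they are not cognates (the Tolen form has a different source).

no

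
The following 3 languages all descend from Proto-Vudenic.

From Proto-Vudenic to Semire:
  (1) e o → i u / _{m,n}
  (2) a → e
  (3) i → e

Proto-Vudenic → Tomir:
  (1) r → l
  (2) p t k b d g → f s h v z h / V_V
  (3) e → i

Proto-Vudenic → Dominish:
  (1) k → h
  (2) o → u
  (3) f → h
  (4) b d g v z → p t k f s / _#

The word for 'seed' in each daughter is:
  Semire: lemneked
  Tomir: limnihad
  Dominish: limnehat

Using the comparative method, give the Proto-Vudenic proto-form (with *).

*limnekad

Position 8: Semire has d, Tomir has d, Dominish has t. Semire preserves d here (none of its changes turn any other segment into d), so the proto-segment is *d.
Position 7: Semire has e, Tomir has a, Dominish has a. Tomir preserves a here (none of its changes turn any other segment into a), so the proto-segment is *a.
Position 2: Semire has e, Tomir has i, Dominish has i. Dominish preserves i here (none of its changes turn any other segment into i), so the proto-segment is *i.
This points to *limnekad. Verify forward in each daughter:
Semire: start from *limnekad.
  rule 1: no change — limnekad
  rule 2 (vowel merger): limnekad → limneked
  rule 3 (vowel merger): limneked → lemneked
  ⇒ Semire lemneked
Tomir: *limnekad
  limnekad (rule 1 does not apply)
  limnekad → limnehad   [intervocalic lenition]
  limnehad → limnihad   [vowel merger]
  giving Tomir limnihad.
Dominish: *limnekad
  limnekad → limnehad   [unconditioned shift]
  limnehad (rule 2 does not apply)
  limnehad (rule 3 does not apply)
  limnehad → limnehat   [final devoicing]
  giving Dominish limnehat.
Only *limnekad yields all of Semire lemneked, Tomir limnihad, Dominish limnehat.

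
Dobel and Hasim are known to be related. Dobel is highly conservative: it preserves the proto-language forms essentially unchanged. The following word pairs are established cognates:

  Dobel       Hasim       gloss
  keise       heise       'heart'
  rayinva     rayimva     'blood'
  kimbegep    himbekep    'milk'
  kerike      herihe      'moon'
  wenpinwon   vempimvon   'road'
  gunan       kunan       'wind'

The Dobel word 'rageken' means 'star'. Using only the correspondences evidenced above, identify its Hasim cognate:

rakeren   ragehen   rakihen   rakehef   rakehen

kimbegep ~ himbekep — Dobel g corresponds to Hasim k between vowels (before a front vowel).
kerike ~ herihe — Dobel k corresponds to Hasim h between vowels (before a front vowel).
Applying these to Dobel 'rageken':
  rageken → rakeken   (g→k between vowels (before a front vowel))
  rakeken → rakehen   (k→h between vowels (before a front vowel))
So the Hasim cognate is 'rakehen'.

rakehen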